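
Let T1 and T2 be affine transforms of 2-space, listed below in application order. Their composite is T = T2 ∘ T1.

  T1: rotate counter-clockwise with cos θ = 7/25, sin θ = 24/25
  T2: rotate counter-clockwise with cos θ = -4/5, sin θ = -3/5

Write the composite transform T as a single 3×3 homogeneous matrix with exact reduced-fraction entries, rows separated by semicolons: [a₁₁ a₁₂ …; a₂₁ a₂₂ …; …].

T = [44/125 117/125 0; -117/125 44/125 0; 0 0 1]

T1 = [7/25 -24/25 0; 24/25 7/25 0; 0 0 1]
T2·T1 = [44/125 117/125 0; -117/125 44/125 0; 0 0 1]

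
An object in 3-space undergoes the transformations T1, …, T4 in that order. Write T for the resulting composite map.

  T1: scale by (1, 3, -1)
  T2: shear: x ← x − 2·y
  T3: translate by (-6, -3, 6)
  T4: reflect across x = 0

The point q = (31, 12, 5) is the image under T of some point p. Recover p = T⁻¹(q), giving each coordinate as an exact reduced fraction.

p = (5, 5, 1)

T1 = [1 0 0 0; 0 3 0 0; 0 0 -1 0; 0 0 0 1]
T2·T1 = [1 -6 0 0; 0 3 0 0; 0 0 -1 0; 0 0 0 1]
T3·…·T1 = [1 -6 0 -6; 0 3 0 -3; 0 0 -1 6; 0 0 0 1]
T4·…·T1 = [-1 6 0 6; 0 3 0 -3; 0 0 -1 6; 0 0 0 1]
det M = 3; M⁻¹ = [-1 2 0 12; 0 1/3 0 1; 0 0 -1 6; 0 0 0 1]
M⁻¹ · (31, 12, 5)ᵀ = (5, 5, 1)ᵀ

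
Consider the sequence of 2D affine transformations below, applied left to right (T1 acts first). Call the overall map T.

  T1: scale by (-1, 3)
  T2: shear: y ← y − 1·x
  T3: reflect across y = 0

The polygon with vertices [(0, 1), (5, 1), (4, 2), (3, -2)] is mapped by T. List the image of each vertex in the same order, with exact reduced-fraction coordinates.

image vertices: (0, -3), (-5, -8), (-4, -10), (-3, 3)

T1 scale by (-1, 3): (0, 1) → (0, 3); (5, 1) → (-5, 3); (4, 2) → (-4, 6); (3, -2) → (-3, -6)
T2 shear: y ← y − 1·x: (0, 3) → (0, 3); (-5, 3) → (-5, 8); (-4, 6) → (-4, 10); (-3, -6) → (-3, -3)
T3 reflect across y = 0: (0, 3) → (0, -3); (-5, 8) → (-5, -8); (-4, 10) → (-4, -10); (-3, -3) → (-3, 3)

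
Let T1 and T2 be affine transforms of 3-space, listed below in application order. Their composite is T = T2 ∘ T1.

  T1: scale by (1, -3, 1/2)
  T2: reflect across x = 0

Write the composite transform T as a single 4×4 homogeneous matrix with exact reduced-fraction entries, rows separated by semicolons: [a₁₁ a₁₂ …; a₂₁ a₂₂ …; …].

T1 = [1 0 0 0; 0 -3 0 0; 0 0 1/2 0; 0 0 0 1]
T2·T1 = [-1 0 0 0; 0 -3 0 0; 0 0 1/2 0; 0 0 0 1]

T = [-1 0 0 0; 0 -3 0 0; 0 0 1/2 0; 0 0 0 1]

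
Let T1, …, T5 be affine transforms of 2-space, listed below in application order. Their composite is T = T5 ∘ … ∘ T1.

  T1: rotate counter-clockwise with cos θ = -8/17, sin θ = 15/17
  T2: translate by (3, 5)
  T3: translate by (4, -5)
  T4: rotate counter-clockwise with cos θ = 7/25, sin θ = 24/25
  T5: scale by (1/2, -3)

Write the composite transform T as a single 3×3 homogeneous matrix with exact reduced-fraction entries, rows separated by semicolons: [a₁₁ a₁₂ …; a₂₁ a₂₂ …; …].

T = [-208/425 87/850 49/50; 261/425 1248/425 -504/25; 0 0 1]

T1 = [-8/17 -15/17 0; 15/17 -8/17 0; 0 0 1]
T2·T1 = [-8/17 -15/17 3; 15/17 -8/17 5; 0 0 1]
T3·…·T1 = [-8/17 -15/17 7; 15/17 -8/17 0; 0 0 1]
T4·…·T1 = [-416/425 87/425 49/25; -87/425 -416/425 168/25; 0 0 1]
T5·…·T1 = [-208/425 87/850 49/50; 261/425 1248/425 -504/25; 0 0 1]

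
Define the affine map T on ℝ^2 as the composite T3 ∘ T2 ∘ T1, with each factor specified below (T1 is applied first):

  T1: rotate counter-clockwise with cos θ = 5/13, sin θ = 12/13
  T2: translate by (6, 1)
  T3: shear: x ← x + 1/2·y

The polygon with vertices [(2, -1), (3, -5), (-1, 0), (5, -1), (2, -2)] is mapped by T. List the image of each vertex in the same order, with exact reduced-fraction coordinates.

image vertices: (116/13, 32/13), (165/13, 24/13), (147/26, 1/13), (149/13, 68/13), (251/26, 27/13)

T1 rotate counter-clockwise with cos θ = 5/13, sin θ = 12/13: (2, -1) → (22/13, 19/13); (3, -5) → (75/13, 11/13); (-1, 0) → (-5/13, -12/13); (5, -1) → (37/13, 55/13); (2, -2) → (34/13, 14/13)
T2 translate by (6, 1): (22/13, 19/13) → (100/13, 32/13); (75/13, 11/13) → (153/13, 24/13); (-5/13, -12/13) → (73/13, 1/13); (37/13, 55/13) → (115/13, 68/13); (34/13, 14/13) → (112/13, 27/13)
T3 shear: x ← x + 1/2·y: (100/13, 32/13) → (116/13, 32/13); (153/13, 24/13) → (165/13, 24/13); (73/13, 1/13) → (147/26, 1/13); (115/13, 68/13) → (149/13, 68/13); (112/13, 27/13) → (251/26, 27/13)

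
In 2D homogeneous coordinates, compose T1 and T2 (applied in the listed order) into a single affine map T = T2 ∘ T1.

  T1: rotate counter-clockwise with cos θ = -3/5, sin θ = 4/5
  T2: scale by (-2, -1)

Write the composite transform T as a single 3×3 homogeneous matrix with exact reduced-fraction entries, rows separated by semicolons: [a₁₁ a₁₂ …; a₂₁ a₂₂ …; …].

T = [6/5 8/5 0; -4/5 3/5 0; 0 0 1]

T1 = [-3/5 -4/5 0; 4/5 -3/5 0; 0 0 1]
T2·T1 = [6/5 8/5 0; -4/5 3/5 0; 0 0 1]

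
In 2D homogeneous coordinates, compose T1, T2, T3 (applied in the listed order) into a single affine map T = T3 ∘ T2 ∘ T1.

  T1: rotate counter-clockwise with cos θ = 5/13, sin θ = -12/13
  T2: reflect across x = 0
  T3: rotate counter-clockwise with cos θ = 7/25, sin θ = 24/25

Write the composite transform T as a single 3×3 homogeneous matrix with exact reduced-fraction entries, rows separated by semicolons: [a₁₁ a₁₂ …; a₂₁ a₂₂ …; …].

T1 = [5/13 12/13 0; -12/13 5/13 0; 0 0 1]
T2·T1 = [-5/13 -12/13 0; -12/13 5/13 0; 0 0 1]
T3·…·T1 = [253/325 -204/325 0; -204/325 -253/325 0; 0 0 1]

T = [253/325 -204/325 0; -204/325 -253/325 0; 0 0 1]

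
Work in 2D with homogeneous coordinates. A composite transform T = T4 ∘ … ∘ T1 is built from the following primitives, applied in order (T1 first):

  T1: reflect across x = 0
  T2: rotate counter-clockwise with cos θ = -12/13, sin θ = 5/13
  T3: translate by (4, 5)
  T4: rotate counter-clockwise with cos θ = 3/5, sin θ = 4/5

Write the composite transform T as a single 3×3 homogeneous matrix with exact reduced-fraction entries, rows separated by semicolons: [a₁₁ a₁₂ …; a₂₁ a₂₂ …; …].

T1 = [-1 0 0; 0 1 0; 0 0 1]
T2·T1 = [12/13 -5/13 0; -5/13 -12/13 0; 0 0 1]
T3·…·T1 = [12/13 -5/13 4; -5/13 -12/13 5; 0 0 1]
T4·…·T1 = [56/65 33/65 -8/5; 33/65 -56/65 31/5; 0 0 1]

T = [56/65 33/65 -8/5; 33/65 -56/65 31/5; 0 0 1]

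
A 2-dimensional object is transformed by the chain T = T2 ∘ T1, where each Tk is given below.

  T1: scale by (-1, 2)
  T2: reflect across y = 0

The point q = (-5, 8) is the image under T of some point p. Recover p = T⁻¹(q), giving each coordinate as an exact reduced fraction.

T1 = [-1 0 0; 0 2 0; 0 0 1]
T2·T1 = [-1 0 0; 0 -2 0; 0 0 1]
det M = 2; M⁻¹ = [-1 0 0; 0 -1/2 0; 0 0 1]
M⁻¹ · (-5, 8)ᵀ = (5, -4)ᵀ

p = (5, -4)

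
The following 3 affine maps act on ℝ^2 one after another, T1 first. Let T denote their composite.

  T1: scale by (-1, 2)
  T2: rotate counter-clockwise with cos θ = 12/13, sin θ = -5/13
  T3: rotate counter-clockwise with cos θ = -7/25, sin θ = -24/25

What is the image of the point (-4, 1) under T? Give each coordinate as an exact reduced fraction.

T1 scale by (-1, 2): (-4, 1) → (4, 2)
T2 rotate counter-clockwise with cos θ = 12/13, sin θ = -5/13: (4, 2) → (58/13, 4/13)
T3 rotate counter-clockwise with cos θ = -7/25, sin θ = -24/25: (58/13, 4/13) → (-62/65, -284/65)

T(p) = (-62/65, -284/65)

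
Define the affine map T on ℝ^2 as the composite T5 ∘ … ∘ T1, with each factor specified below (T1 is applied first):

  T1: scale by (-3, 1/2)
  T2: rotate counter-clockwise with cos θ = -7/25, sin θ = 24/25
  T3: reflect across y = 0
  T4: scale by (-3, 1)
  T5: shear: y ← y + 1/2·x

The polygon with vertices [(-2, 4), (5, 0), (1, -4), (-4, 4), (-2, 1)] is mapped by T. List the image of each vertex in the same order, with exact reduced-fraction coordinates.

T1 scale by (-3, 1/2): (-2, 4) → (6, 2); (5, 0) → (-15, 0); (1, -4) → (-3, -2); (-4, 4) → (12, 2); (-2, 1) → (6, 1/2)
T2 rotate counter-clockwise with cos θ = -7/25, sin θ = 24/25: (6, 2) → (-18/5, 26/5); (-15, 0) → (21/5, -72/5); (-3, -2) → (69/25, -58/25); (12, 2) → (-132/25, 274/25); (6, 1/2) → (-54/25, 281/50)
T3 reflect across y = 0: (-18/5, 26/5) → (-18/5, -26/5); (21/5, -72/5) → (21/5, 72/5); (69/25, -58/25) → (69/25, 58/25); (-132/25, 274/25) → (-132/25, -274/25); (-54/25, 281/50) → (-54/25, -281/50)
T4 scale by (-3, 1): (-18/5, -26/5) → (54/5, -26/5); (21/5, 72/5) → (-63/5, 72/5); (69/25, 58/25) → (-207/25, 58/25); (-132/25, -274/25) → (396/25, -274/25); (-54/25, -281/50) → (162/25, -281/50)
T5 shear: y ← y + 1/2·x: (54/5, -26/5) → (54/5, 1/5); (-63/5, 72/5) → (-63/5, 81/10); (-207/25, 58/25) → (-207/25, -91/50); (396/25, -274/25) → (396/25, -76/25); (162/25, -281/50) → (162/25, -119/50)

image vertices: (54/5, 1/5), (-63/5, 81/10), (-207/25, -91/50), (396/25, -76/25), (162/25, -119/50)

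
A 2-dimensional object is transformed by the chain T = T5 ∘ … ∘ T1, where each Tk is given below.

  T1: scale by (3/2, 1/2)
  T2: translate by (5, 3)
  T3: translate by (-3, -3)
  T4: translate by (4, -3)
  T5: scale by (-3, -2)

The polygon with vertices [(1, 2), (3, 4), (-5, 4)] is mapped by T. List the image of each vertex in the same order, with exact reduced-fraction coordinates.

T1 scale by (3/2, 1/2): (1, 2) → (3/2, 1); (3, 4) → (9/2, 2); (-5, 4) → (-15/2, 2)
T2 translate by (5, 3): (3/2, 1) → (13/2, 4); (9/2, 2) → (19/2, 5); (-15/2, 2) → (-5/2, 5)
T3 translate by (-3, -3): (13/2, 4) → (7/2, 1); (19/2, 5) → (13/2, 2); (-5/2, 5) → (-11/2, 2)
T4 translate by (4, -3): (7/2, 1) → (15/2, -2); (13/2, 2) → (21/2, -1); (-11/2, 2) → (-3/2, -1)
T5 scale by (-3, -2): (15/2, -2) → (-45/2, 4); (21/2, -1) → (-63/2, 2); (-3/2, -1) → (9/2, 2)

image vertices: (-45/2, 4), (-63/2, 2), (9/2, 2)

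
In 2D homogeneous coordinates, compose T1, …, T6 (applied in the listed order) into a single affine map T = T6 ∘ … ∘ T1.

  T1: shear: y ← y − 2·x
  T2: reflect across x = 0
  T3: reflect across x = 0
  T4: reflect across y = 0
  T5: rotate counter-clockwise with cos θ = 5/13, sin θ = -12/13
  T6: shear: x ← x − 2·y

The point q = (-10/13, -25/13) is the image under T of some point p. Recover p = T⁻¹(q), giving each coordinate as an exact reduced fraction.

p = (0, 5)

T1 = [1 0 0; -2 1 0; 0 0 1]
T2·T1 = [-1 0 0; -2 1 0; 0 0 1]
T3·…·T1 = [1 0 0; -2 1 0; 0 0 1]
T4·…·T1 = [1 0 0; 2 -1 0; 0 0 1]
T5·…·T1 = [29/13 -12/13 0; -2/13 -5/13 0; 0 0 1]
T6·…·T1 = [33/13 -2/13 0; -2/13 -5/13 0; 0 0 1]
det M = -1; M⁻¹ = [5/13 -2/13 0; -2/13 -33/13 0; 0 0 1]
M⁻¹ · (-10/13, -25/13)ᵀ = (0, 5)ᵀ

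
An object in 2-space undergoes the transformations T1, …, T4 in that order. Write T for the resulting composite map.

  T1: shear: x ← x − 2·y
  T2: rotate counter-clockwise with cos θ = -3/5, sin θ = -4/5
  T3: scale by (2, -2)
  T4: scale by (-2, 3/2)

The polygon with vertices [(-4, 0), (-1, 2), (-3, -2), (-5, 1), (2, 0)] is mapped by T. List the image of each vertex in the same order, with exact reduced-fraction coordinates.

image vertices: (-48/5, -48/5), (-92/5, -42/5), (44/5, -6/5), (-20, -15), (24/5, 24/5)

T1 shear: x ← x − 2·y: (-4, 0) → (-4, 0); (-1, 2) → (-5, 2); (-3, -2) → (1, -2); (-5, 1) → (-7, 1); (2, 0) → (2, 0)
T2 rotate counter-clockwise with cos θ = -3/5, sin θ = -4/5: (-4, 0) → (12/5, 16/5); (-5, 2) → (23/5, 14/5); (1, -2) → (-11/5, 2/5); (-7, 1) → (5, 5); (2, 0) → (-6/5, -8/5)
T3 scale by (2, -2): (12/5, 16/5) → (24/5, -32/5); (23/5, 14/5) → (46/5, -28/5); (-11/5, 2/5) → (-22/5, -4/5); (5, 5) → (10, -10); (-6/5, -8/5) → (-12/5, 16/5)
T4 scale by (-2, 3/2): (24/5, -32/5) → (-48/5, -48/5); (46/5, -28/5) → (-92/5, -42/5); (-22/5, -4/5) → (44/5, -6/5); (10, -10) → (-20, -15); (-12/5, 16/5) → (24/5, 24/5)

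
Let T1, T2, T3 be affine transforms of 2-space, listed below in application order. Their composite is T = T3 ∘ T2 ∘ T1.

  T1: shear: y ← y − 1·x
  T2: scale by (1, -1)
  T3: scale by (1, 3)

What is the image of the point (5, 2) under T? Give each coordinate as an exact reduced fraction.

T1 shear: y ← y − 1·x: (5, 2) → (5, -3)
T2 scale by (1, -1): (5, -3) → (5, 3)
T3 scale by (1, 3): (5, 3) → (5, 9)

T(p) = (5, 9)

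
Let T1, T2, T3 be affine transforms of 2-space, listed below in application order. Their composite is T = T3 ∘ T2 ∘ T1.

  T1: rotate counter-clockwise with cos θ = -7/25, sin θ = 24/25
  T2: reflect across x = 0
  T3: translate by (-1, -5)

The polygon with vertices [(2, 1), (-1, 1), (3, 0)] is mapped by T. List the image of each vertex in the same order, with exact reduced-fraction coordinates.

T1 rotate counter-clockwise with cos θ = -7/25, sin θ = 24/25: (2, 1) → (-38/25, 41/25); (-1, 1) → (-17/25, -31/25); (3, 0) → (-21/25, 72/25)
T2 reflect across x = 0: (-38/25, 41/25) → (38/25, 41/25); (-17/25, -31/25) → (17/25, -31/25); (-21/25, 72/25) → (21/25, 72/25)
T3 translate by (-1, -5): (38/25, 41/25) → (13/25, -84/25); (17/25, -31/25) → (-8/25, -156/25); (21/25, 72/25) → (-4/25, -53/25)

image vertices: (13/25, -84/25), (-8/25, -156/25), (-4/25, -53/25)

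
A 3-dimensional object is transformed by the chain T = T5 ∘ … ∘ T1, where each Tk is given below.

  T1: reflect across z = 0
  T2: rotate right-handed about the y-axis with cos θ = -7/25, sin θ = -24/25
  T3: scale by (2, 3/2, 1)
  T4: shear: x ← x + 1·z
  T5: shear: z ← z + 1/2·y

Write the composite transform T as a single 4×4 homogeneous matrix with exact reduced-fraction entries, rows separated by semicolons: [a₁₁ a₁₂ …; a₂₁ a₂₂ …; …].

T1 = [1 0 0 0; 0 1 0 0; 0 0 -1 0; 0 0 0 1]
T2·T1 = [-7/25 0 24/25 0; 0 1 0 0; 24/25 0 7/25 0; 0 0 0 1]
T3·…·T1 = [-14/25 0 48/25 0; 0 3/2 0 0; 24/25 0 7/25 0; 0 0 0 1]
T4·…·T1 = [2/5 0 11/5 0; 0 3/2 0 0; 24/25 0 7/25 0; 0 0 0 1]
T5·…·T1 = [2/5 0 11/5 0; 0 3/2 0 0; 24/25 3/4 7/25 0; 0 0 0 1]

T = [2/5 0 11/5 0; 0 3/2 0 0; 24/25 3/4 7/25 0; 0 0 0 1]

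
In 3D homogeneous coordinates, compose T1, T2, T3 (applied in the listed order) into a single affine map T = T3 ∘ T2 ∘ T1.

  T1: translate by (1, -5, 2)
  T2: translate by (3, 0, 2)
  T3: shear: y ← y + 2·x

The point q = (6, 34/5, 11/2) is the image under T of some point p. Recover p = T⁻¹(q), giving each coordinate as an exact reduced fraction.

p = (2, -1/5, 3/2)

T1 = [1 0 0 1; 0 1 0 -5; 0 0 1 2; 0 0 0 1]
T2·T1 = [1 0 0 4; 0 1 0 -5; 0 0 1 4; 0 0 0 1]
T3·…·T1 = [1 0 0 4; 2 1 0 3; 0 0 1 4; 0 0 0 1]
det M = 1; M⁻¹ = [1 0 0 -4; -2 1 0 5; 0 0 1 -4; 0 0 0 1]
M⁻¹ · (6, 34/5, 11/2)ᵀ = (2, -1/5, 3/2)ᵀ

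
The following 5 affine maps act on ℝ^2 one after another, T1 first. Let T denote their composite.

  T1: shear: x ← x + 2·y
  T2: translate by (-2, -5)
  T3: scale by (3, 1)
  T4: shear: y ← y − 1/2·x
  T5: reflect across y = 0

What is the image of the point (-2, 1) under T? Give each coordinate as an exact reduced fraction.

T(p) = (-6, 1)

T1 shear: x ← x + 2·y: (-2, 1) → (0, 1)
T2 translate by (-2, -5): (0, 1) → (-2, -4)
T3 scale by (3, 1): (-2, -4) → (-6, -4)
T4 shear: y ← y − 1/2·x: (-6, -4) → (-6, -1)
T5 reflect across y = 0: (-6, -1) → (-6, 1)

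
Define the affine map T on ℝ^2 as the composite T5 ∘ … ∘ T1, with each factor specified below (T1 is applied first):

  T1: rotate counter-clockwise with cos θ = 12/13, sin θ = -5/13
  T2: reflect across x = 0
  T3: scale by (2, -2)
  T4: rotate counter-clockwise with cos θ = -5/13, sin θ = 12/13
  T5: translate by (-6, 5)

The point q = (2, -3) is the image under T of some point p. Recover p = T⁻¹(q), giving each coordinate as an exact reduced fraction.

p = (4, 4)

T1 = [12/13 5/13 0; -5/13 12/13 0; 0 0 1]
T2·T1 = [-12/13 -5/13 0; -5/13 12/13 0; 0 0 1]
T3·…·T1 = [-24/13 -10/13 0; 10/13 -24/13 0; 0 0 1]
T4·…·T1 = [0 2 0; -2 0 0; 0 0 1]
T5·…·T1 = [0 2 -6; -2 0 5; 0 0 1]
det M = 4; M⁻¹ = [0 -1/2 5/2; 1/2 0 3; 0 0 1]
M⁻¹ · (2, -3)ᵀ = (4, 4)ᵀ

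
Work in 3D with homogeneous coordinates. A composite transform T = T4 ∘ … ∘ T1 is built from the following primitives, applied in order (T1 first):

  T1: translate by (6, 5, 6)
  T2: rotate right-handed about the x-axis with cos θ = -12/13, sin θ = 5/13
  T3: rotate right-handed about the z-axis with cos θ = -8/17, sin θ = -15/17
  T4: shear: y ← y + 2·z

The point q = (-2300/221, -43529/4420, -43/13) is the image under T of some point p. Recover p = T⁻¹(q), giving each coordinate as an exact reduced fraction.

p = (7/4, 4/5, 0)

T1 = [1 0 0 6; 0 1 0 5; 0 0 1 6; 0 0 0 1]
T2·T1 = [1 0 0 6; 0 -12/13 -5/13 -90/13; 0 5/13 -12/13 -47/13; 0 0 0 1]
T3·…·T1 = [-8/17 -180/221 -75/221 -1974/221; -15/17 96/221 40/221 -450/221; 0 5/13 -12/13 -47/13; 0 0 0 1]
T4·…·T1 = [-8/17 -180/221 -75/221 -1974/221; -15/17 266/221 -368/221 -2048/221; 0 5/13 -12/13 -47/13; 0 0 0 1]
det M = 1; M⁻¹ = [-8/17 -15/17 30/17 -6; -180/221 96/221 -107/221 -5; -75/221 40/221 -284/221 -6; 0 0 0 1]
M⁻¹ · (-2300/221, -43529/4420, -43/13)ᵀ = (7/4, 4/5, 0)ᵀ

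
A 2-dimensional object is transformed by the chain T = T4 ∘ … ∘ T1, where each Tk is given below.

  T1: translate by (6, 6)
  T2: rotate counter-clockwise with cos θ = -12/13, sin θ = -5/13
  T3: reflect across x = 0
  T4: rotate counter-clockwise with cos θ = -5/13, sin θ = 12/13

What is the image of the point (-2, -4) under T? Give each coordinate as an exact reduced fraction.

T1 translate by (6, 6): (-2, -4) → (4, 2)
T2 rotate counter-clockwise with cos θ = -12/13, sin θ = -5/13: (4, 2) → (-38/13, -44/13)
T3 reflect across x = 0: (-38/13, -44/13) → (38/13, -44/13)
T4 rotate counter-clockwise with cos θ = -5/13, sin θ = 12/13: (38/13, -44/13) → (2, 4)

T(p) = (2, 4)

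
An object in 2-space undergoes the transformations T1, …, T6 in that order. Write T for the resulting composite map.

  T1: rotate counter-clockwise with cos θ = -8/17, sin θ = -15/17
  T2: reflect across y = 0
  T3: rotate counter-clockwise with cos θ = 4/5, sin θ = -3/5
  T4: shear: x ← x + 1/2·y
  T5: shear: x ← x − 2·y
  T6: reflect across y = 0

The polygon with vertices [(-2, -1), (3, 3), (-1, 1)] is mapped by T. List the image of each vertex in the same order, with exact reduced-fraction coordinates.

image vertices: (49/34, 31/17), (-57/170, -213/85), (433/170, 97/85)

T1 rotate counter-clockwise with cos θ = -8/17, sin θ = -15/17: (-2, -1) → (1/17, 38/17); (3, 3) → (21/17, -69/17); (-1, 1) → (23/17, 7/17)
T2 reflect across y = 0: (1/17, 38/17) → (1/17, -38/17); (21/17, -69/17) → (21/17, 69/17); (23/17, 7/17) → (23/17, -7/17)
T3 rotate counter-clockwise with cos θ = 4/5, sin θ = -3/5: (1/17, -38/17) → (-22/17, -31/17); (21/17, 69/17) → (291/85, 213/85); (23/17, -7/17) → (71/85, -97/85)
T4 shear: x ← x + 1/2·y: (-22/17, -31/17) → (-75/34, -31/17); (291/85, 213/85) → (159/34, 213/85); (71/85, -97/85) → (9/34, -97/85)
T5 shear: x ← x − 2·y: (-75/34, -31/17) → (49/34, -31/17); (159/34, 213/85) → (-57/170, 213/85); (9/34, -97/85) → (433/170, -97/85)
T6 reflect across y = 0: (49/34, -31/17) → (49/34, 31/17); (-57/170, 213/85) → (-57/170, -213/85); (433/170, -97/85) → (433/170, 97/85)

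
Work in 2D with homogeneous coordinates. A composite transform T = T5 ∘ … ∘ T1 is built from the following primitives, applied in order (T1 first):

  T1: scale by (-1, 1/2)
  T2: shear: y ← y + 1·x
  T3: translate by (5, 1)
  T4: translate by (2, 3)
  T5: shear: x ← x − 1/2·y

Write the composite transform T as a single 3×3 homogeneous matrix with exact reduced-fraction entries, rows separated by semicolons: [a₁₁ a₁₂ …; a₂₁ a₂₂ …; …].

T1 = [-1 0 0; 0 1/2 0; 0 0 1]
T2·T1 = [-1 0 0; -1 1/2 0; 0 0 1]
T3·…·T1 = [-1 0 5; -1 1/2 1; 0 0 1]
T4·…·T1 = [-1 0 7; -1 1/2 4; 0 0 1]
T5·…·T1 = [-1/2 -1/4 5; -1 1/2 4; 0 0 1]

T = [-1/2 -1/4 5; -1 1/2 4; 0 0 1]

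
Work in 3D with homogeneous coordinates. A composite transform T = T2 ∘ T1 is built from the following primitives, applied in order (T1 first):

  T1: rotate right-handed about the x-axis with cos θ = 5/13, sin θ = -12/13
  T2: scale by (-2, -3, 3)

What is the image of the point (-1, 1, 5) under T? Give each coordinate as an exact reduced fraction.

T(p) = (2, -15, 3)

T1 rotate right-handed about the x-axis with cos θ = 5/13, sin θ = -12/13: (-1, 1, 5) → (-1, 5, 1)
T2 scale by (-2, -3, 3): (-1, 5, 1) → (2, -15, 3)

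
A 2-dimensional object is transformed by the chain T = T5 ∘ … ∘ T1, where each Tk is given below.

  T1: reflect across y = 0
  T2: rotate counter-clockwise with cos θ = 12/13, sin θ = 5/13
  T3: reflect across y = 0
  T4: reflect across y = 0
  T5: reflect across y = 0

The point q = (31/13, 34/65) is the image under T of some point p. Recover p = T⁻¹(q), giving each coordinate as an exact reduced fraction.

T1 = [1 0 0; 0 -1 0; 0 0 1]
T2·T1 = [12/13 5/13 0; 5/13 -12/13 0; 0 0 1]
T3·…·T1 = [12/13 5/13 0; -5/13 12/13 0; 0 0 1]
T4·…·T1 = [12/13 5/13 0; 5/13 -12/13 0; 0 0 1]
T5·…·T1 = [12/13 5/13 0; -5/13 12/13 0; 0 0 1]
det M = 1; M⁻¹ = [12/13 -5/13 0; 5/13 12/13 0; 0 0 1]
M⁻¹ · (31/13, 34/65)ᵀ = (2, 7/5)ᵀ

p = (2, 7/5)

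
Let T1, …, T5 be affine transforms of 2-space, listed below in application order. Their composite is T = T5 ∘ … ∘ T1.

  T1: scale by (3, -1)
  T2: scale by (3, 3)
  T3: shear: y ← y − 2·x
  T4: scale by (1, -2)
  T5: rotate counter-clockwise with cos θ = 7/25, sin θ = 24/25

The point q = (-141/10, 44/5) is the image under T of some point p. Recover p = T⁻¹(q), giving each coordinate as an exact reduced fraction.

T1 = [3 0 0; 0 -1 0; 0 0 1]
T2·T1 = [9 0 0; 0 -3 0; 0 0 1]
T3·…·T1 = [9 0 0; -18 -3 0; 0 0 1]
T4·…·T1 = [9 0 0; 36 6 0; 0 0 1]
T5·…·T1 = [-801/25 -144/25 0; 468/25 42/25 0; 0 0 1]
det M = 54; M⁻¹ = [7/225 8/75 0; -26/75 -89/150 0; 0 0 1]
M⁻¹ · (-141/10, 44/5)ᵀ = (1/2, -1/3)ᵀ

p = (1/2, -1/3)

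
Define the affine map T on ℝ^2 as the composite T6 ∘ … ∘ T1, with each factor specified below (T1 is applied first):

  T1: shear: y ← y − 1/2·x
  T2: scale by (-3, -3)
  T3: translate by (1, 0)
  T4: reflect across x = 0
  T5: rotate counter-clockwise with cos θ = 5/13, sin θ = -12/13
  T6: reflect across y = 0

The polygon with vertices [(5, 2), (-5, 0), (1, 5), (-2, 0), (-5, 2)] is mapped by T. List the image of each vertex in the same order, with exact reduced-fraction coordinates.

image vertices: (88/13, 321/26), (-170/13, -309/26), (-152/13, 183/26), (-71/13, -69/13), (-242/13, -249/26)

T1 shear: y ← y − 1/2·x: (5, 2) → (5, -1/2); (-5, 0) → (-5, 5/2); (1, 5) → (1, 9/2); (-2, 0) → (-2, 1); (-5, 2) → (-5, 9/2)
T2 scale by (-3, -3): (5, -1/2) → (-15, 3/2); (-5, 5/2) → (15, -15/2); (1, 9/2) → (-3, -27/2); (-2, 1) → (6, -3); (-5, 9/2) → (15, -27/2)
T3 translate by (1, 0): (-15, 3/2) → (-14, 3/2); (15, -15/2) → (16, -15/2); (-3, -27/2) → (-2, -27/2); (6, -3) → (7, -3); (15, -27/2) → (16, -27/2)
T4 reflect across x = 0: (-14, 3/2) → (14, 3/2); (16, -15/2) → (-16, -15/2); (-2, -27/2) → (2, -27/2); (7, -3) → (-7, -3); (16, -27/2) → (-16, -27/2)
T5 rotate counter-clockwise with cos θ = 5/13, sin θ = -12/13: (14, 3/2) → (88/13, -321/26); (-16, -15/2) → (-170/13, 309/26); (2, -27/2) → (-152/13, -183/26); (-7, -3) → (-71/13, 69/13); (-16, -27/2) → (-242/13, 249/26)
T6 reflect across y = 0: (88/13, -321/26) → (88/13, 321/26); (-170/13, 309/26) → (-170/13, -309/26); (-152/13, -183/26) → (-152/13, 183/26); (-71/13, 69/13) → (-71/13, -69/13); (-242/13, 249/26) → (-242/13, -249/26)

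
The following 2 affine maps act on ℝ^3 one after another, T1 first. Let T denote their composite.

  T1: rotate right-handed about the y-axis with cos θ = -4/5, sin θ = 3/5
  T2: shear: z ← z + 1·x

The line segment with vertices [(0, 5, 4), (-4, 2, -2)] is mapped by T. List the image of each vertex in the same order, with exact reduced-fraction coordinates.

image vertices: (12/5, 5, -4/5), (2, 2, 6)

T1 rotate right-handed about the y-axis with cos θ = -4/5, sin θ = 3/5: (0, 5, 4) → (12/5, 5, -16/5); (-4, 2, -2) → (2, 2, 4)
T2 shear: z ← z + 1·x: (12/5, 5, -16/5) → (12/5, 5, -4/5); (2, 2, 4) → (2, 2, 6)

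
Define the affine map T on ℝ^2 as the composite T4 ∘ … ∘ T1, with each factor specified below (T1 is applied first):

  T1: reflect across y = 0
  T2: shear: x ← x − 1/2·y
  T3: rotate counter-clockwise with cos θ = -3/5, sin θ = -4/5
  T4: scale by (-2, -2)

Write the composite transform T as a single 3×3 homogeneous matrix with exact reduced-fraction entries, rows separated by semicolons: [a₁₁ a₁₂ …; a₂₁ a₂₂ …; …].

T1 = [1 0 0; 0 -1 0; 0 0 1]
T2·T1 = [1 1/2 0; 0 -1 0; 0 0 1]
T3·…·T1 = [-3/5 -11/10 0; -4/5 1/5 0; 0 0 1]
T4·…·T1 = [6/5 11/5 0; 8/5 -2/5 0; 0 0 1]

T = [6/5 11/5 0; 8/5 -2/5 0; 0 0 1]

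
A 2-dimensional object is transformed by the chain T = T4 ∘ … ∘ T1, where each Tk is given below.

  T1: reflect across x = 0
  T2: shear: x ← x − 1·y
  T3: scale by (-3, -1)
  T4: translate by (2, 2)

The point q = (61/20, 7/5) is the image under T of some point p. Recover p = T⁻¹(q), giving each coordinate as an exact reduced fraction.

T1 = [-1 0 0; 0 1 0; 0 0 1]
T2·T1 = [-1 -1 0; 0 1 0; 0 0 1]
T3·…·T1 = [3 3 0; 0 -1 0; 0 0 1]
T4·…·T1 = [3 3 2; 0 -1 2; 0 0 1]
det M = -3; M⁻¹ = [1/3 1 -8/3; 0 -1 2; 0 0 1]
M⁻¹ · (61/20, 7/5)ᵀ = (-1/4, 3/5)ᵀ

p = (-1/4, 3/5)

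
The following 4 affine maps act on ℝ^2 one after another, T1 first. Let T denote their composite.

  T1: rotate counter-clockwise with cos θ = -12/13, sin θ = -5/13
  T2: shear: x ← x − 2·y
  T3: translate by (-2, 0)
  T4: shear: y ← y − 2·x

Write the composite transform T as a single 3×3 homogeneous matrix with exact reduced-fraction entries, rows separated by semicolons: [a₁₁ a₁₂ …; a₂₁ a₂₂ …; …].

T = [-2/13 29/13 -2; -1/13 -70/13 4; 0 0 1]

T1 = [-12/13 5/13 0; -5/13 -12/13 0; 0 0 1]
T2·T1 = [-2/13 29/13 0; -5/13 -12/13 0; 0 0 1]
T3·…·T1 = [-2/13 29/13 -2; -5/13 -12/13 0; 0 0 1]
T4·…·T1 = [-2/13 29/13 -2; -1/13 -70/13 4; 0 0 1]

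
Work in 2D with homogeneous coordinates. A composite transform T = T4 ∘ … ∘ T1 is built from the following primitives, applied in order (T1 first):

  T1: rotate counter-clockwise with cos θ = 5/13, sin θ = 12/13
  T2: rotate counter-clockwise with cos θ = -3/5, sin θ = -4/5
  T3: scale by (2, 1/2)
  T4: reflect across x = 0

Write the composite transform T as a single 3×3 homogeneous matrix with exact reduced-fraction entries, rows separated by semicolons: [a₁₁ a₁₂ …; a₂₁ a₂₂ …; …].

T1 = [5/13 -12/13 0; 12/13 5/13 0; 0 0 1]
T2·T1 = [33/65 56/65 0; -56/65 33/65 0; 0 0 1]
T3·…·T1 = [66/65 112/65 0; -28/65 33/130 0; 0 0 1]
T4·…·T1 = [-66/65 -112/65 0; -28/65 33/130 0; 0 0 1]

T = [-66/65 -112/65 0; -28/65 33/130 0; 0 0 1]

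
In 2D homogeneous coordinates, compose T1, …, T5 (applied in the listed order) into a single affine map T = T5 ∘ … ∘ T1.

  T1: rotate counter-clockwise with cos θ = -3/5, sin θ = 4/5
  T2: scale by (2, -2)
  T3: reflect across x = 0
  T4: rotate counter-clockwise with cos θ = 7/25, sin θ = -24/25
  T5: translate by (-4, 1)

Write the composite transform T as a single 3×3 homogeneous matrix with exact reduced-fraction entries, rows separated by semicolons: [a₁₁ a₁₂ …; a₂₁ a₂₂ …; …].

T = [-6/5 8/5 -4; -8/5 -6/5 1; 0 0 1]

T1 = [-3/5 -4/5 0; 4/5 -3/5 0; 0 0 1]
T2·T1 = [-6/5 -8/5 0; -8/5 6/5 0; 0 0 1]
T3·…·T1 = [6/5 8/5 0; -8/5 6/5 0; 0 0 1]
T4·…·T1 = [-6/5 8/5 0; -8/5 -6/5 0; 0 0 1]
T5·…·T1 = [-6/5 8/5 -4; -8/5 -6/5 1; 0 0 1]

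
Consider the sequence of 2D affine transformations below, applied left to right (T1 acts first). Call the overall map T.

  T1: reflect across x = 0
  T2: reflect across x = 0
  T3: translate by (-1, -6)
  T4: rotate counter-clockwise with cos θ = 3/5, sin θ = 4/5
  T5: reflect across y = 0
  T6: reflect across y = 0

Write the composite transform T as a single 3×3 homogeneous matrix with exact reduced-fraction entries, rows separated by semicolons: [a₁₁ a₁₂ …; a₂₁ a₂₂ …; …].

T1 = [-1 0 0; 0 1 0; 0 0 1]
T2·T1 = [1 0 0; 0 1 0; 0 0 1]
T3·…·T1 = [1 0 -1; 0 1 -6; 0 0 1]
T4·…·T1 = [3/5 -4/5 21/5; 4/5 3/5 -22/5; 0 0 1]
T5·…·T1 = [3/5 -4/5 21/5; -4/5 -3/5 22/5; 0 0 1]
T6·…·T1 = [3/5 -4/5 21/5; 4/5 3/5 -22/5; 0 0 1]

T = [3/5 -4/5 21/5; 4/5 3/5 -22/5; 0 0 1]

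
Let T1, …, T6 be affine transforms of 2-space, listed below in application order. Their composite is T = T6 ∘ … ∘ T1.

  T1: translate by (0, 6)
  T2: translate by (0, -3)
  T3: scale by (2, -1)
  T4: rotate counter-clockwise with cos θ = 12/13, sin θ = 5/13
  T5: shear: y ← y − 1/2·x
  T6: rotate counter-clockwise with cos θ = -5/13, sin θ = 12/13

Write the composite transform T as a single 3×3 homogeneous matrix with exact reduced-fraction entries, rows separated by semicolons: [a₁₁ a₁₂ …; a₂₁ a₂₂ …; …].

T1 = [1 0 0; 0 1 6; 0 0 1]
T2·T1 = [1 0 0; 0 1 3; 0 0 1]
T3·…·T1 = [2 0 0; 0 -1 -3; 0 0 1]
T4·…·T1 = [24/13 5/13 15/13; 10/13 -12/13 -36/13; 0 0 1]
T5·…·T1 = [24/13 5/13 15/13; -2/13 -29/26 -87/26; 0 0 1]
T6·…·T1 = [-96/169 149/169 447/169; 298/169 265/338 795/338; 0 0 1]

T = [-96/169 149/169 447/169; 298/169 265/338 795/338; 0 0 1]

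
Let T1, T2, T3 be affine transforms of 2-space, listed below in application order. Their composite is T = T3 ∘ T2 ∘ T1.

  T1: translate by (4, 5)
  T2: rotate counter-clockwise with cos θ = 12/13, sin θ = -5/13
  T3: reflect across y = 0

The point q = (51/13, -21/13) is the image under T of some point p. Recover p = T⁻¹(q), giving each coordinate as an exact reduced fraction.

p = (-1, -2)

T1 = [1 0 4; 0 1 5; 0 0 1]
T2·T1 = [12/13 5/13 73/13; -5/13 12/13 40/13; 0 0 1]
T3·…·T1 = [12/13 5/13 73/13; 5/13 -12/13 -40/13; 0 0 1]
det M = -1; M⁻¹ = [12/13 5/13 -4; 5/13 -12/13 -5; 0 0 1]
M⁻¹ · (51/13, -21/13)ᵀ = (-1, -2)ᵀ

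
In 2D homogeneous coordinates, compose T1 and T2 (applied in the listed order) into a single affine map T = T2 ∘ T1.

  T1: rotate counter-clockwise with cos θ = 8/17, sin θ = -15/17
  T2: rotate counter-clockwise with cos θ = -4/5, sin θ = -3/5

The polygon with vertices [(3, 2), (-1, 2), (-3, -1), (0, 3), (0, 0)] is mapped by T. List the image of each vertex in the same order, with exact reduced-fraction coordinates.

T1 rotate counter-clockwise with cos θ = 8/17, sin θ = -15/17: (3, 2) → (54/17, -29/17); (-1, 2) → (22/17, 31/17); (-3, -1) → (-39/17, 37/17); (0, 3) → (45/17, 24/17); (0, 0) → (0, 0)
T2 rotate counter-clockwise with cos θ = -4/5, sin θ = -3/5: (54/17, -29/17) → (-303/85, -46/85); (22/17, 31/17) → (1/17, -38/17); (-39/17, 37/17) → (267/85, -31/85); (45/17, 24/17) → (-108/85, -231/85); (0, 0) → (0, 0)

image vertices: (-303/85, -46/85), (1/17, -38/17), (267/85, -31/85), (-108/85, -231/85), (0, 0)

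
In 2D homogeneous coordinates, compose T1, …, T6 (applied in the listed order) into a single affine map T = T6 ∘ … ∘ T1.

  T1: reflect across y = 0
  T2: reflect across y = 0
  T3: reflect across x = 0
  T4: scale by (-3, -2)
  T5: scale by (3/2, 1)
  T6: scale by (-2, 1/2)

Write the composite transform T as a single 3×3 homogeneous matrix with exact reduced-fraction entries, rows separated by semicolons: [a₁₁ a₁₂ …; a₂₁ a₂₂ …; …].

T1 = [1 0 0; 0 -1 0; 0 0 1]
T2·T1 = [1 0 0; 0 1 0; 0 0 1]
T3·…·T1 = [-1 0 0; 0 1 0; 0 0 1]
T4·…·T1 = [3 0 0; 0 -2 0; 0 0 1]
T5·…·T1 = [9/2 0 0; 0 -2 0; 0 0 1]
T6·…·T1 = [-9 0 0; 0 -1 0; 0 0 1]

T = [-9 0 0; 0 -1 0; 0 0 1]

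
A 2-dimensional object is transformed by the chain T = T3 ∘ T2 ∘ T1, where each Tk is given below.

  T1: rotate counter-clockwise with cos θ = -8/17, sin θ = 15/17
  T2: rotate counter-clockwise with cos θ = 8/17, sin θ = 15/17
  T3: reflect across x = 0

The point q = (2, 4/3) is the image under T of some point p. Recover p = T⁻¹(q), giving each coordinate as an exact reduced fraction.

p = (2, -4/3)

T1 = [-8/17 -15/17 0; 15/17 -8/17 0; 0 0 1]
T2·T1 = [-1 0 0; 0 -1 0; 0 0 1]
T3·…·T1 = [1 0 0; 0 -1 0; 0 0 1]
det M = -1; M⁻¹ = [1 0 0; 0 -1 0; 0 0 1]
M⁻¹ · (2, 4/3)ᵀ = (2, -4/3)ᵀ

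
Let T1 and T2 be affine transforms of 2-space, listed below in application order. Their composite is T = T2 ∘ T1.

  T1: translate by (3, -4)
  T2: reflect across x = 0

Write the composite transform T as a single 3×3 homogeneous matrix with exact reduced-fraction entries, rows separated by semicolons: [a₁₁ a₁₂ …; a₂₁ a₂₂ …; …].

T = [-1 0 -3; 0 1 -4; 0 0 1]

T1 = [1 0 3; 0 1 -4; 0 0 1]
T2·T1 = [-1 0 -3; 0 1 -4; 0 0 1]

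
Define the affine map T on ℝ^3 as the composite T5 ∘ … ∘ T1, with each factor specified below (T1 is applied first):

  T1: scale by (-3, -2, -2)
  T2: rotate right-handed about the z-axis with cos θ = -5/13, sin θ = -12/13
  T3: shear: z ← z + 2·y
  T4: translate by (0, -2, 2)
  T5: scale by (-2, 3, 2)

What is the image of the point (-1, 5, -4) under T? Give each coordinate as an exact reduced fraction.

T1 scale by (-3, -2, -2): (-1, 5, -4) → (3, -10, 8)
T2 rotate right-handed about the z-axis with cos θ = -5/13, sin θ = -12/13: (3, -10, 8) → (-135/13, 14/13, 8)
T3 shear: z ← z + 2·y: (-135/13, 14/13, 8) → (-135/13, 14/13, 132/13)
T4 translate by (0, -2, 2): (-135/13, 14/13, 132/13) → (-135/13, -12/13, 158/13)
T5 scale by (-2, 3, 2): (-135/13, -12/13, 158/13) → (270/13, -36/13, 316/13)

T(p) = (270/13, -36/13, 316/13)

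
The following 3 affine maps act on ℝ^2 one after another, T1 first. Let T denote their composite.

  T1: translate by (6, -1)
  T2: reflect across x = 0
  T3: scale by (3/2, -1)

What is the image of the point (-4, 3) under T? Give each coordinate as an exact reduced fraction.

T1 translate by (6, -1): (-4, 3) → (2, 2)
T2 reflect across x = 0: (2, 2) → (-2, 2)
T3 scale by (3/2, -1): (-2, 2) → (-3, -2)

T(p) = (-3, -2)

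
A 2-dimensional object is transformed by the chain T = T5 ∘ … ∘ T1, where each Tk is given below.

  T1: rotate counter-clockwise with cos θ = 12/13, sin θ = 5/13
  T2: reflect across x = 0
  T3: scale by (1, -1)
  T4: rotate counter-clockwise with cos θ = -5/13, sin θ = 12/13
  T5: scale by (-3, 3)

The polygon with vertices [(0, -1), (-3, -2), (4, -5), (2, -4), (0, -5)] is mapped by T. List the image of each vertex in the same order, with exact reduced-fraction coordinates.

T1 rotate counter-clockwise with cos θ = 12/13, sin θ = 5/13: (0, -1) → (5/13, -12/13); (-3, -2) → (-2, -3); (4, -5) → (73/13, -40/13); (2, -4) → (44/13, -38/13); (0, -5) → (25/13, -60/13)
T2 reflect across x = 0: (5/13, -12/13) → (-5/13, -12/13); (-2, -3) → (2, -3); (73/13, -40/13) → (-73/13, -40/13); (44/13, -38/13) → (-44/13, -38/13); (25/13, -60/13) → (-25/13, -60/13)
T3 scale by (1, -1): (-5/13, -12/13) → (-5/13, 12/13); (2, -3) → (2, 3); (-73/13, -40/13) → (-73/13, 40/13); (-44/13, -38/13) → (-44/13, 38/13); (-25/13, -60/13) → (-25/13, 60/13)
T4 rotate counter-clockwise with cos θ = -5/13, sin θ = 12/13: (-5/13, 12/13) → (-119/169, -120/169); (2, 3) → (-46/13, 9/13); (-73/13, 40/13) → (-115/169, -1076/169); (-44/13, 38/13) → (-236/169, -718/169); (-25/13, 60/13) → (-595/169, -600/169)
T5 scale by (-3, 3): (-119/169, -120/169) → (357/169, -360/169); (-46/13, 9/13) → (138/13, 27/13); (-115/169, -1076/169) → (345/169, -3228/169); (-236/169, -718/169) → (708/169, -2154/169); (-595/169, -600/169) → (1785/169, -1800/169)

image vertices: (357/169, -360/169), (138/13, 27/13), (345/169, -3228/169), (708/169, -2154/169), (1785/169, -1800/169)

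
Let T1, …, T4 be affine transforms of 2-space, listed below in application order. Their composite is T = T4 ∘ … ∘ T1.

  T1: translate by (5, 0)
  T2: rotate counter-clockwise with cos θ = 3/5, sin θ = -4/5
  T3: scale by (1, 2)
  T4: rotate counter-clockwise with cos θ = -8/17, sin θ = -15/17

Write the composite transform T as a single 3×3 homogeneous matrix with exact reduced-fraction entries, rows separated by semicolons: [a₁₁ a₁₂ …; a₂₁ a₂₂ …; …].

T = [-144/85 58/85 -144/17; 19/85 -108/85 19/17; 0 0 1]

T1 = [1 0 5; 0 1 0; 0 0 1]
T2·T1 = [3/5 4/5 3; -4/5 3/5 -4; 0 0 1]
T3·…·T1 = [3/5 4/5 3; -8/5 6/5 -8; 0 0 1]
T4·…·T1 = [-144/85 58/85 -144/17; 19/85 -108/85 19/17; 0 0 1]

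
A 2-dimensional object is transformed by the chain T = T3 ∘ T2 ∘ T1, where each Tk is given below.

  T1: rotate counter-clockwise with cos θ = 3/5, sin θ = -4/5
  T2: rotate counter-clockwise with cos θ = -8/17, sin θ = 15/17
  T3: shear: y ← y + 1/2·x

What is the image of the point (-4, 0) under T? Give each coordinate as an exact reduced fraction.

T1 rotate counter-clockwise with cos θ = 3/5, sin θ = -4/5: (-4, 0) → (-12/5, 16/5)
T2 rotate counter-clockwise with cos θ = -8/17, sin θ = 15/17: (-12/5, 16/5) → (-144/85, -308/85)
T3 shear: y ← y + 1/2·x: (-144/85, -308/85) → (-144/85, -76/17)

T(p) = (-144/85, -76/17)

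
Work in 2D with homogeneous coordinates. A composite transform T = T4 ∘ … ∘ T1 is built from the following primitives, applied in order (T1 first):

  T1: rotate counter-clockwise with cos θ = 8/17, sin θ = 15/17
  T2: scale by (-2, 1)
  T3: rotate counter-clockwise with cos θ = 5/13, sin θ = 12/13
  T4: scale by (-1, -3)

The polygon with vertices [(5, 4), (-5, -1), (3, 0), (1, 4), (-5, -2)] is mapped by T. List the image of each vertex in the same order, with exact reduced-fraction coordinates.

T1 rotate counter-clockwise with cos θ = 8/17, sin θ = 15/17: (5, 4) → (-20/17, 107/17); (-5, -1) → (-25/17, -83/17); (3, 0) → (24/17, 45/17); (1, 4) → (-52/17, 47/17); (-5, -2) → (-10/17, -91/17)
T2 scale by (-2, 1): (-20/17, 107/17) → (40/17, 107/17); (-25/17, -83/17) → (50/17, -83/17); (24/17, 45/17) → (-48/17, 45/17); (-52/17, 47/17) → (104/17, 47/17); (-10/17, -91/17) → (20/17, -91/17)
T3 rotate counter-clockwise with cos θ = 5/13, sin θ = 12/13: (40/17, 107/17) → (-1084/221, 1015/221); (50/17, -83/17) → (1246/221, 185/221); (-48/17, 45/17) → (-60/17, -27/17); (104/17, 47/17) → (-44/221, 1483/221); (20/17, -91/17) → (1192/221, -215/221)
T4 scale by (-1, -3): (-1084/221, 1015/221) → (1084/221, -3045/221); (1246/221, 185/221) → (-1246/221, -555/221); (-60/17, -27/17) → (60/17, 81/17); (-44/221, 1483/221) → (44/221, -4449/221); (1192/221, -215/221) → (-1192/221, 645/221)

image vertices: (1084/221, -3045/221), (-1246/221, -555/221), (60/17, 81/17), (44/221, -4449/221), (-1192/221, 645/221)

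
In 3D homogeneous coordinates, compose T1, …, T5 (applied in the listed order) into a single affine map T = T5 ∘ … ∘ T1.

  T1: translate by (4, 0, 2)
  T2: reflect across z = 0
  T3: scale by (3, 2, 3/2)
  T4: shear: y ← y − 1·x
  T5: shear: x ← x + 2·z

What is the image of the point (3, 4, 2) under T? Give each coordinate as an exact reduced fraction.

T1 translate by (4, 0, 2): (3, 4, 2) → (7, 4, 4)
T2 reflect across z = 0: (7, 4, 4) → (7, 4, -4)
T3 scale by (3, 2, 3/2): (7, 4, -4) → (21, 8, -6)
T4 shear: y ← y − 1·x: (21, 8, -6) → (21, -13, -6)
T5 shear: x ← x + 2·z: (21, -13, -6) → (9, -13, -6)

T(p) = (9, -13, -6)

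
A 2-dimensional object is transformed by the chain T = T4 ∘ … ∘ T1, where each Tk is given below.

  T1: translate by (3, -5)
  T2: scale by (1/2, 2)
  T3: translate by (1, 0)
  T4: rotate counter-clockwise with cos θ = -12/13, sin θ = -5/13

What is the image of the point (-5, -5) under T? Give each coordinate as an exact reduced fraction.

T(p) = (-100/13, 240/13)

T1 translate by (3, -5): (-5, -5) → (-2, -10)
T2 scale by (1/2, 2): (-2, -10) → (-1, -20)
T3 translate by (1, 0): (-1, -20) → (0, -20)
T4 rotate counter-clockwise with cos θ = -12/13, sin θ = -5/13: (0, -20) → (-100/13, 240/13)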